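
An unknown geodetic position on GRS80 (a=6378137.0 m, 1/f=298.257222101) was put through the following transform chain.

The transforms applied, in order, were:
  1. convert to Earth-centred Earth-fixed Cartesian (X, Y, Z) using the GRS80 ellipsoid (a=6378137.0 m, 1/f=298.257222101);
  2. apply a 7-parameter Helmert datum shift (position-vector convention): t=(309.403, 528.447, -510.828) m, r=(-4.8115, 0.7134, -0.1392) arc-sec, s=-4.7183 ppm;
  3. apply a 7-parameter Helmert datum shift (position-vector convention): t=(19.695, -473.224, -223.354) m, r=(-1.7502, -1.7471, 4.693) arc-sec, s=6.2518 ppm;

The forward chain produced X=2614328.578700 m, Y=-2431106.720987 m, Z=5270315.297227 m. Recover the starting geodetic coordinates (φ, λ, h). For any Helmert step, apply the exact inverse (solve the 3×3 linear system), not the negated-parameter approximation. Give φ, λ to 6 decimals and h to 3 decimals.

φ=56.069179°, λ=-42.927446°, h=2657.980 m

start: X=2614328.5787, Y=-2431106.7210, Z=5270315.2972 m
→ Helmert⁻¹: X=2614281.8769, Y=-2430722.5032, Z=5270462.9325
→ Helmert⁻¹: X=2613968.2179, Y=-2431383.6120, Z=5270950.9550
→ geod (Bowring, a=6378137.000): φ=56.06917900°, λ=-42.92744600°, h=2657.9800 m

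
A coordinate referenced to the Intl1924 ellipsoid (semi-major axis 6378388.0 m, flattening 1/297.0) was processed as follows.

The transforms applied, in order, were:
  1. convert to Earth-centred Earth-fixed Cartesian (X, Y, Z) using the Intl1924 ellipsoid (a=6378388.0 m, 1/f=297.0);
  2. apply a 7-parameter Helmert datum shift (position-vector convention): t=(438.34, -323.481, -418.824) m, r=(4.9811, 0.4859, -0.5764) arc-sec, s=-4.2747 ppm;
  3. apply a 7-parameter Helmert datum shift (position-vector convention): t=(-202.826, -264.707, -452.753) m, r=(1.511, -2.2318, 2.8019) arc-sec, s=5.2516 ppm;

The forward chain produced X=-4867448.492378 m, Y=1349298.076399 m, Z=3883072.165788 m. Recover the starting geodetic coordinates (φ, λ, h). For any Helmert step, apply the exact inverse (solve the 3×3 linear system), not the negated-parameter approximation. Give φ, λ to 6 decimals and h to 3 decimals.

start: X=-4867448.4924, Y=1349298.0764, Z=3883072.1658 m
→ Helmert⁻¹: X=-4867159.7518, Y=1349650.2606, Z=3883547.3003
→ Helmert⁻¹: X=-4867631.8215, Y=1350059.7034, Z=3883938.6578
→ geod (Bowring, a=6378388.000): φ=37.74303900°, λ=164.49840500°, h=1545.6260 m

φ=37.743039°, λ=164.498405°, h=1545.626 m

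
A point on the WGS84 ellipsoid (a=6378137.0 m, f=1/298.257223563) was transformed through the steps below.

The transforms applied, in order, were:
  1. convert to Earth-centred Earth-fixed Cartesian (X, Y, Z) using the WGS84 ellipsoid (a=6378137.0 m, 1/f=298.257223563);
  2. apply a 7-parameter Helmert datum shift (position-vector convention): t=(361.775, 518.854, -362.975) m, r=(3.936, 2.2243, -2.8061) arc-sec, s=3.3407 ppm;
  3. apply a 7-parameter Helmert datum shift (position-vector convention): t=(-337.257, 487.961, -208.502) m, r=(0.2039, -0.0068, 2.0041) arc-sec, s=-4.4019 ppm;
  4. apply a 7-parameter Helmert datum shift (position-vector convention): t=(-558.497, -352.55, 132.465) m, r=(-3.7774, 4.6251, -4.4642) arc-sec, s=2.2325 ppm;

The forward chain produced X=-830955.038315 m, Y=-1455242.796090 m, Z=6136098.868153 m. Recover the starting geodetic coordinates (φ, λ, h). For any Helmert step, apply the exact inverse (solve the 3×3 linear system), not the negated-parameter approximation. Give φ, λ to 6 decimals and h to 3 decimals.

start: X=-830955.0383, Y=-1455242.7961, Z=6136098.8682 m
→ Helmert⁻¹: X=-830500.7826, Y=-1455017.3417, Z=6135907.4360
→ Helmert⁻¹: X=-830181.1195, Y=-1455497.5777, Z=6136144.4148
→ Helmert⁻¹: X=-830586.4875, Y=-1455905.7688, Z=6136505.7149
→ geod (Bowring, a=6378137.000): φ=74.82000300°, λ=-119.70452800°, h=3077.7820 m

φ=74.820003°, λ=-119.704528°, h=3077.782 m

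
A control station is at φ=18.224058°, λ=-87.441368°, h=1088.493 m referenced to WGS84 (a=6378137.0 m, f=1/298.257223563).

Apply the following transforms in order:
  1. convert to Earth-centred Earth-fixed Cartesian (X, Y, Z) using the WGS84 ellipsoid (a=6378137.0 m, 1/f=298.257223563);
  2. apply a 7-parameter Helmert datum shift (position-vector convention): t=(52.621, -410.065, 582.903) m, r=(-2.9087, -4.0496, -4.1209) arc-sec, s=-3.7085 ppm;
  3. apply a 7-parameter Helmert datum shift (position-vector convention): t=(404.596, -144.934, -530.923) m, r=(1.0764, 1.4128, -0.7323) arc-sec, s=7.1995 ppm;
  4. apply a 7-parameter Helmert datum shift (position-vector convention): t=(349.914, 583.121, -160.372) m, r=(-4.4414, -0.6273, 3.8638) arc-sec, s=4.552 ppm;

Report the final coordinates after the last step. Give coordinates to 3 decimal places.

start: φ=18.224058°, λ=-87.441368°, h=1088.493 m
→ ECEF (a=6378137.000, f=1/298.257223563): X=270583.8165, Y=-6055190.3170, Z=1982295.1972
→ Helmert 7p (PV): X=270475.5414, Y=-6055555.3784, Z=1982961.4499
→ Helmert 7p (PV): X=270874.1679, Y=-6055755.2179, Z=1982411.3492
→ Helmert 7p (PV): X=271332.7242, Y=-6055151.9021, Z=1982391.2212

X=271332.724 m, Y=-6055151.902 m, Z=1982391.221 m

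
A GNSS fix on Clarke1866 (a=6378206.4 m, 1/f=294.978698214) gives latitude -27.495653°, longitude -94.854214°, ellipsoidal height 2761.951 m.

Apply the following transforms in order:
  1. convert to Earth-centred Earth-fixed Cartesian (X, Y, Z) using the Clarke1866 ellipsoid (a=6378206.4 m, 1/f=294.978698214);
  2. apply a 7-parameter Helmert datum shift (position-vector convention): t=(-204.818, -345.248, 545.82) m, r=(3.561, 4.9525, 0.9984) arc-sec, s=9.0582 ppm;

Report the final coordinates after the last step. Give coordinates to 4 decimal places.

start: φ=-27.495653°, λ=-94.854214°, h=2761.951 m
→ ECEF (a=6378206.400, f=1/294.978698214): X=-479316.8054, Y=-5643980.8347, Z=-2928154.3204
→ Helmert 7p (PV): X=-479568.9527, Y=-5644328.9744, Z=-2927720.9553

X=-479568.9527 m, Y=-5644328.9744 m, Z=-2927720.9553 m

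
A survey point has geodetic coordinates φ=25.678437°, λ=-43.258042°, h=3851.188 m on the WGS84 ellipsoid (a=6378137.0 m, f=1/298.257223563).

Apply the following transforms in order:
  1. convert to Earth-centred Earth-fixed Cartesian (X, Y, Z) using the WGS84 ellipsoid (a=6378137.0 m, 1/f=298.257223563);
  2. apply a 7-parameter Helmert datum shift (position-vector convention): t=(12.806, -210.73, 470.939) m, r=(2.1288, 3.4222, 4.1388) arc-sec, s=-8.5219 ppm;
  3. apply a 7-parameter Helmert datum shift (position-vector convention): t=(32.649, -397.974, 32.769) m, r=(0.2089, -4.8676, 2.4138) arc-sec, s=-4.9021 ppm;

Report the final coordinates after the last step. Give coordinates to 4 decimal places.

X=4191549.8183 m, Y=-3944489.6012 m, Z=2749119.4561 m

start: φ=25.678437°, λ=-43.258042°, h=3851.188 m
→ ECEF (a=6378137.000, f=1/298.257223563): X=4191454.6050, Y=-3944035.8444, Z=2748667.9732
→ Helmert 7p (PV): X=4191556.4336, Y=-3944157.2289, Z=2749005.2423
→ Helmert 7p (PV): X=4191549.8183, Y=-3944489.6012, Z=2749119.4561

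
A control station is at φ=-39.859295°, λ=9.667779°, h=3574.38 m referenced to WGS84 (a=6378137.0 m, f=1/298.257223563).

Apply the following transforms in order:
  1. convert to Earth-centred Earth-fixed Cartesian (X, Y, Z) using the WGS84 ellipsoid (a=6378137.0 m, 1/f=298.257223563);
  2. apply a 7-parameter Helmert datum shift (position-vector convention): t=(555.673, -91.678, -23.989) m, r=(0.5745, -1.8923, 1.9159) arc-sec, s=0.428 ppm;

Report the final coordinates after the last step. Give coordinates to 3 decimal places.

X=4836399.017 m, Y=823766.670 m, Z=-4068275.296 m

start: φ=-39.859295°, λ=9.667779°, h=3574.380 m
→ ECEF (a=6378137.000, f=1/298.257223563): X=4835811.6030, Y=823801.7464, Z=-4068296.2250
→ Helmert 7p (PV): X=4836399.0169, Y=823766.6699, Z=-4068275.2963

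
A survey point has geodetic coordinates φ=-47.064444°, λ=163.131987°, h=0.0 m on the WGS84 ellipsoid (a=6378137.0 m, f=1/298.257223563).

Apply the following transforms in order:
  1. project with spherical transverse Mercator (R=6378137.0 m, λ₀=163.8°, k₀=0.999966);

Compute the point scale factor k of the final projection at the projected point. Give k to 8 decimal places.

0.99999754

start: φ=-47.064444°, λ=163.131987°, h=0.000 m
→ into tm (λ₀=163.8°): φ=-47.06444400°, λ−λ₀=-0.66801300°
scale k = 0.99999754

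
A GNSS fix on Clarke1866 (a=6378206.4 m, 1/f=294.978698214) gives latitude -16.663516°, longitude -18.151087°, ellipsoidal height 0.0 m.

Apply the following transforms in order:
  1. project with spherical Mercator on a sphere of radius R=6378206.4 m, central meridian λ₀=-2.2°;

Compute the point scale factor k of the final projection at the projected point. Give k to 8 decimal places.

start: φ=-16.663516°, λ=-18.151087°, h=0.000 m
→ into merc (λ₀=-2.2°): φ=-16.66351600°, λ−λ₀=-15.95108700°
scale k = 1.04383558

1.04383558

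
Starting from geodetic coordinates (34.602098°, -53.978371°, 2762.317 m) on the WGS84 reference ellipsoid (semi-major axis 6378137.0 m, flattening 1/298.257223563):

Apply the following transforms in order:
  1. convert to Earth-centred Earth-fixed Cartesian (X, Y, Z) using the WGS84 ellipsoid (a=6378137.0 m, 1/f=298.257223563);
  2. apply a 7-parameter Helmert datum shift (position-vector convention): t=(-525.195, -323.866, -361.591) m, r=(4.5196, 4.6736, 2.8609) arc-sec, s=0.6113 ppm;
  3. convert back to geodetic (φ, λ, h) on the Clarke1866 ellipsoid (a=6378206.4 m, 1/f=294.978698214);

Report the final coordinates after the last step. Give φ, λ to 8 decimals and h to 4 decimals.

start: φ=34.602098°, λ=-53.978371°, h=2762.317 m
→ ECEF (a=6378137.000, f=1/298.257223563): X=3092117.8749, Y=-4252558.3268, Z=3603188.8995
→ Helmert 7p (PV): X=3091735.1953, Y=-4252920.8564, Z=3602666.2686
→ geod (Bowring, a=6378206.400): φ=34.59987442°, λ=-53.98406694°, h=2528.8071 m

φ=34.59987442°, λ=-53.98406694°, h=2528.8071 m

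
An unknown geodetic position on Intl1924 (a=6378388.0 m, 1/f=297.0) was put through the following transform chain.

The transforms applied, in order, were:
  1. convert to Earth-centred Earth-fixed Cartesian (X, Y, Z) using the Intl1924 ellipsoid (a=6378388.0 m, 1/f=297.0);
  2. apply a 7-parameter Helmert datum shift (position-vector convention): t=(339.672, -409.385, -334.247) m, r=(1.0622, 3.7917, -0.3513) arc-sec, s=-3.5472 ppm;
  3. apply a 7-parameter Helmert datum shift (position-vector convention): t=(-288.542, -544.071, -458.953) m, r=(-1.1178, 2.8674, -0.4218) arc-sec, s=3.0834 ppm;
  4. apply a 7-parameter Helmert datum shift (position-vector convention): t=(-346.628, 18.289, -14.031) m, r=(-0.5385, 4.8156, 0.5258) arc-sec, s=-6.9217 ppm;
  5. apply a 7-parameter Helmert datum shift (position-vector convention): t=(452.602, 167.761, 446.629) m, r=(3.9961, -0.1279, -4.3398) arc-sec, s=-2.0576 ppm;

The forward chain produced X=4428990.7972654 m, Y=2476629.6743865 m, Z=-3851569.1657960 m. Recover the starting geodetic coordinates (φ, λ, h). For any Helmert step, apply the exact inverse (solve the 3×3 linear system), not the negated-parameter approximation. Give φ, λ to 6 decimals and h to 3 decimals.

φ=-37.379258°, λ=29.221218°, h=92.399 m

start: X=4428990.7973, Y=2476629.6744, Z=-3851569.1658 m
→ Helmert⁻¹: X=4428492.8137, Y=2476485.5555, Z=-3852074.4453
→ Helmert⁻¹: X=4428966.3409, Y=2476483.1743, Z=-3851977.2102
→ Helmert⁻¹: X=4429289.7012, Y=2477049.5372, Z=-3851431.3837
→ Helmert⁻¹: X=4429032.3126, Y=2477455.4219, Z=-3851042.1380
→ geod (Bowring, a=6378388.000): φ=-37.37925800°, λ=29.22121800°, h=92.3990 m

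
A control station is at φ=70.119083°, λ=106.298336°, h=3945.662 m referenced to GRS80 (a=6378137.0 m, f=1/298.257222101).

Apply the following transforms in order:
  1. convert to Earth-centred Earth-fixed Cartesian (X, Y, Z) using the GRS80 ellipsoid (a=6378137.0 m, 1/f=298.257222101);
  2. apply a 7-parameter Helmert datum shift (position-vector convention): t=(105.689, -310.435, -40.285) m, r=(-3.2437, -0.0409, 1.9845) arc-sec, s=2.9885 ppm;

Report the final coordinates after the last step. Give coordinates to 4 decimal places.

X=-610806.6184 m, Y=2089087.3301 m, Z=5979225.9596 m

start: φ=70.119083°, λ=106.298336°, h=3945.662 m
→ ECEF (a=6378137.000, f=1/298.257222101): X=-610889.1946, Y=2089303.3688, Z=5979281.3529
→ Helmert 7p (PV): X=-610806.6184, Y=2089087.3301, Z=5979225.9596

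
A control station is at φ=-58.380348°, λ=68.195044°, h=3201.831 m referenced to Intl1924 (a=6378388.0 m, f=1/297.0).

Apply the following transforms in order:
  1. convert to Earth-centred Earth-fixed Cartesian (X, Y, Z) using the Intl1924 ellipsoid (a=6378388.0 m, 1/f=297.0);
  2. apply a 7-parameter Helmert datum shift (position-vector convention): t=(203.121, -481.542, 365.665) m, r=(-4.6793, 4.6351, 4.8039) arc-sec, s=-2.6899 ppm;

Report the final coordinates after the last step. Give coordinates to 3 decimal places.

start: φ=-58.380348°, λ=68.195044°, h=3201.831 m
→ ECEF (a=6378388.000, f=1/297.0): X=1245802.9012, Y=3113948.2693, Z=-5410908.6135
→ Helmert 7p (PV): X=1245808.5561, Y=3113364.6148, Z=-5410627.0313

X=1245808.556 m, Y=3113364.615 m, Z=-5410627.031 m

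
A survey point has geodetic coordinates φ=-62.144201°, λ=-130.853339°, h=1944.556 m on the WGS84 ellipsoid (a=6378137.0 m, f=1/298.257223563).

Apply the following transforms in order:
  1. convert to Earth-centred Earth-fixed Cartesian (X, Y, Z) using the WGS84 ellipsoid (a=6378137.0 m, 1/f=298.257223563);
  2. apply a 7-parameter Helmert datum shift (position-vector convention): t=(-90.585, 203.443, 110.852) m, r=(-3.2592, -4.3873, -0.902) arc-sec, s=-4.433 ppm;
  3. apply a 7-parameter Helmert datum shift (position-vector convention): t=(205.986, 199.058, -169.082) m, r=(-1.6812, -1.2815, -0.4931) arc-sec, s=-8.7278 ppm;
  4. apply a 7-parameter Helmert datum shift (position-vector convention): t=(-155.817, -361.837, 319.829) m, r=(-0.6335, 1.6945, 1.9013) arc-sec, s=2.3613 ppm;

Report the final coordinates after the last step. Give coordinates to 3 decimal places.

X=-1955024.943 m, Y=-2260860.828 m, Z=-5617415.667 m

start: φ=-62.144201°, λ=-130.853339°, h=1944.556 m
→ ECEF (a=6378137.000, f=1/298.257223563): X=-1955119.4287, Y=-2260769.3036, Z=-5617761.3514
→ Helmert 7p (PV): X=-1955091.7425, Y=-2260636.0550, Z=-5617631.4591
→ Helmert 7p (PV): X=-1954839.1957, Y=-2260458.3799, Z=-5617745.2326
→ Helmert 7p (PV): X=-1955024.9430, Y=-2260860.8276, Z=-5617415.6669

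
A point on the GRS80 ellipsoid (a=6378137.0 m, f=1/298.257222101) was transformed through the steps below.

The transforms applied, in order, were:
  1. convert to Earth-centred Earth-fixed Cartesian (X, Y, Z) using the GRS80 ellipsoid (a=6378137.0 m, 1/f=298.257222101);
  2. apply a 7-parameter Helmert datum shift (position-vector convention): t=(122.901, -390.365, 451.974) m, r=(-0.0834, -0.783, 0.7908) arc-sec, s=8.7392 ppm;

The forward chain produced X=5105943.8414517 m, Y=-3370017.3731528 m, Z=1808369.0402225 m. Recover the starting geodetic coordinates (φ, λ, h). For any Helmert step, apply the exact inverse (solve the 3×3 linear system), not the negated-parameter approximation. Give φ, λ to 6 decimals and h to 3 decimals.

φ=16.568756°, λ=-33.423322°, h=2589.066 m

start: X=5105943.8415, Y=-3370017.3732, Z=1808369.0402 m
→ Helmert⁻¹: X=5105770.2641, Y=-3369617.8666, Z=1807880.5222
→ geod (Bowring, a=6378137.000): φ=16.56875600°, λ=-33.42332200°, h=2589.0660 m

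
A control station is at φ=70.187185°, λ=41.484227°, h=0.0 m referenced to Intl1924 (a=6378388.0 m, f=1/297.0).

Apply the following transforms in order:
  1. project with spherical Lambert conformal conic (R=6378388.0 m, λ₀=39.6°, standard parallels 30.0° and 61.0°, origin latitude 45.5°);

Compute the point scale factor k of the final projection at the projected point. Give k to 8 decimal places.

start: φ=70.187185°, λ=41.484227°, h=0.000 m
→ into lcc (λ₀=39.6°): φ=70.18718500°, λ−λ₀=1.88422700°
scale k = 1.07711971

1.07711971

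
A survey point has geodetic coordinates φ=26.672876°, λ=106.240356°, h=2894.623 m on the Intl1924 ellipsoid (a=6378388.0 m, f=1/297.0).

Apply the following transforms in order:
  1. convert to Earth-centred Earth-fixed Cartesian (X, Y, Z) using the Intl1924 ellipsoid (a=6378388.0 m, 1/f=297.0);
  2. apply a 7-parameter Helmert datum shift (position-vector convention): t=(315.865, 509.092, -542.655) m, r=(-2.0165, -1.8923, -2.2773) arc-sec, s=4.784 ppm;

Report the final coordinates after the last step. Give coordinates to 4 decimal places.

X=-1595461.0729 m, Y=5478967.3640 m, Z=2846614.8797 m

start: φ=26.672876°, λ=106.240356°, h=2894.623 m
→ ECEF (a=6378388.000, f=1/297.0): X=-1595803.6680, Y=5478386.6094, Z=2847212.1122
→ Helmert 7p (PV): X=-1595461.0729, Y=5478967.3640, Z=2846614.8797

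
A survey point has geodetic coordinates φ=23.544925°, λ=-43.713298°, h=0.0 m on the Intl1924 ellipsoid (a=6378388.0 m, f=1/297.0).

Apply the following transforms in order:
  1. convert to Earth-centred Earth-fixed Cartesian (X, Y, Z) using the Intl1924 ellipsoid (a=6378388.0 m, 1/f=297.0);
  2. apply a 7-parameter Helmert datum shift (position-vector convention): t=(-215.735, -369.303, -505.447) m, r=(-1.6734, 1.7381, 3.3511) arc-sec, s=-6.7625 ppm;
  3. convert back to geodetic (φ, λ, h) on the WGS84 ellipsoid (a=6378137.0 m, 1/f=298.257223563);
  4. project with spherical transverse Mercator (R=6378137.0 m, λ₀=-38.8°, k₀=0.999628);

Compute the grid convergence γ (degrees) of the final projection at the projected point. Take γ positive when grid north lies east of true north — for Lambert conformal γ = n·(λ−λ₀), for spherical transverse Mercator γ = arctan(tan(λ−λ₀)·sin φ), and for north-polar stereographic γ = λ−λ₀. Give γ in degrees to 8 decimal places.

-1.96749731

start: φ=23.544925°, λ=-43.713298°, h=0.000 m
→ ECEF (a=6378388.000, f=1/297.0): X=4228786.7602, Y=-4042994.5904, Z=2532191.4018
→ Helmert 7p (PV): X=4228629.4500, Y=-4043247.3065, Z=2531665.9971
→ geod (Bowring, a=6378137.000): φ=23.53975336°, λ=-43.71615149°, h=82.4728 m
→ into tm (λ₀=-38.8°): φ=23.53975336°, λ−λ₀=-4.91615149°
convergence γ = -1.96749731°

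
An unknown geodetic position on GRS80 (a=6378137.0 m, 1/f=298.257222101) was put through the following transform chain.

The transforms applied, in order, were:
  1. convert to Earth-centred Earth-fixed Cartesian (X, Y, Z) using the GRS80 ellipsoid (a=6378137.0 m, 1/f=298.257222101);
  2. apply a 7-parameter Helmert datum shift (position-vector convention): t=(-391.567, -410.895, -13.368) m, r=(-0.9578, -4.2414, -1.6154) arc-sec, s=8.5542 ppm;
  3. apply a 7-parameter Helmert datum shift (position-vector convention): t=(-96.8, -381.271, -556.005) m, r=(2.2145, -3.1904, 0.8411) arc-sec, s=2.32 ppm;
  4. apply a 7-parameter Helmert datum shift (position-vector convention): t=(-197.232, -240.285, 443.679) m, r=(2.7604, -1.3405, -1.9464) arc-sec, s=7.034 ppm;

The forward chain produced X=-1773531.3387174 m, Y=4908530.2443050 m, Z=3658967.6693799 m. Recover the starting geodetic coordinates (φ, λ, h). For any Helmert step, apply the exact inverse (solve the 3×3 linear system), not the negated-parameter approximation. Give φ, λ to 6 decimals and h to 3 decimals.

start: X=-1773531.3387, Y=4908530.2443, Z=3658967.6694 m
→ Helmert⁻¹: X=-1773344.1784, Y=4908768.2275, Z=3658444.0883
→ Helmert⁻¹: X=-1773166.6509, Y=4909184.6232, Z=3658966.3249
→ Helmert⁻¹: X=-1772723.1294, Y=4909522.6467, Z=3659007.6434
→ geod (Bowring, a=6378137.000): φ=35.21109600°, λ=109.85356200°, h=3436.3650 m

φ=35.211096°, λ=109.853562°, h=3436.365 m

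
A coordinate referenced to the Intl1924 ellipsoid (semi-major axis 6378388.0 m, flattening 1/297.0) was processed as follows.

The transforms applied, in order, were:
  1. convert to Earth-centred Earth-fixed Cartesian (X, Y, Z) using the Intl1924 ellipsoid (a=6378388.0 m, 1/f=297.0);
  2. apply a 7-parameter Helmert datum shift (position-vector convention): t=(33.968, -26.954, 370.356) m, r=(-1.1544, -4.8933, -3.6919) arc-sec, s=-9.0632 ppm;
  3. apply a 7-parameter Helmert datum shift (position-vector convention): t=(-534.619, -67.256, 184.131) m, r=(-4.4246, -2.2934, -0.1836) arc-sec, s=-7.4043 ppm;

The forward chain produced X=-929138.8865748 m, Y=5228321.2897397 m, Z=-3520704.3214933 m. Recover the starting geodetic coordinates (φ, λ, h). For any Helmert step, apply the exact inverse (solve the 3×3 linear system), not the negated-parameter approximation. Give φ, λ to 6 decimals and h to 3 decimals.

φ=-33.724986°, λ=100.073685°, h=-48.591 m

start: X=-929138.8866, Y=5228321.2897, Z=-3520704.3215 m
→ Helmert⁻¹: X=-928654.9440, Y=5228501.9567, Z=-3520792.0400
→ Helmert⁻¹: X=-928874.4479, Y=5228579.3793, Z=-3521143.0105
→ geod (Bowring, a=6378388.000): φ=-33.72498600°, λ=100.07368500°, h=-48.5910 m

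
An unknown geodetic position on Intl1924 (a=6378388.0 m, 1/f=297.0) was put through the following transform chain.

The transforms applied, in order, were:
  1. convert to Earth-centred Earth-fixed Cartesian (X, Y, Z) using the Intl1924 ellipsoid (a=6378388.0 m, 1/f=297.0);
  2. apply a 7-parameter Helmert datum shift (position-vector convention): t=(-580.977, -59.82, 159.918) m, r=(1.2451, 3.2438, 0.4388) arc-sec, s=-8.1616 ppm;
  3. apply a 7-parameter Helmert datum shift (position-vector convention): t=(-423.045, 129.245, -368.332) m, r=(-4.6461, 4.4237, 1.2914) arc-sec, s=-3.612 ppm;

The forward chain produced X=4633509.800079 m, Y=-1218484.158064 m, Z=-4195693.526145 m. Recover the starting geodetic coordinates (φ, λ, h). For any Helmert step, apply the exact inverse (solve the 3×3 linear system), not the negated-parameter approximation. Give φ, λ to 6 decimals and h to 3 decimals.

φ=-41.392351°, λ=-14.730567°, h=151.572 m

start: X=4633509.8001, Y=-1218484.1581, Z=-4195693.5261 m
→ Helmert⁻¹: X=4634031.9284, Y=-1218552.3197, Z=-4195268.4108
→ Helmert⁻¹: X=4634714.1175, Y=-1218537.6294, Z=-4195382.3276
→ geod (Bowring, a=6378388.000): φ=-41.39235100°, λ=-14.73056700°, h=151.5720 m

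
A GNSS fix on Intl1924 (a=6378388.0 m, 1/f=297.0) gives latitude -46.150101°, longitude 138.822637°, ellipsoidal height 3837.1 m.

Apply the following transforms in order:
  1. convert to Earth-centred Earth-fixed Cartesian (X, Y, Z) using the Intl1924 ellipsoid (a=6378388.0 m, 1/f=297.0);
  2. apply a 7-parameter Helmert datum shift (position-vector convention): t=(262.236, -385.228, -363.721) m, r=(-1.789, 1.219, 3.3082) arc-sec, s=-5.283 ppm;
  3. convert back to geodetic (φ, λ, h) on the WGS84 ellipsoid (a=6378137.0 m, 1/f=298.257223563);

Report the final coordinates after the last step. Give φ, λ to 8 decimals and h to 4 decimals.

start: φ=-46.150101°, λ=138.822637°, h=3837.100 m
→ ECEF (a=6378388.000, f=1/297.0): X=-3333724.7843, Y=2916129.6932, Z=-4579672.2829
→ Helmert 7p (PV): X=-3333518.7718, Y=2915635.8705, Z=-4580017.4001
→ geod (Bowring, a=6378137.000): φ=-46.15454313°, λ=138.82569089°, h=3956.9045 m

φ=-46.15454313°, λ=138.82569089°, h=3956.9045 m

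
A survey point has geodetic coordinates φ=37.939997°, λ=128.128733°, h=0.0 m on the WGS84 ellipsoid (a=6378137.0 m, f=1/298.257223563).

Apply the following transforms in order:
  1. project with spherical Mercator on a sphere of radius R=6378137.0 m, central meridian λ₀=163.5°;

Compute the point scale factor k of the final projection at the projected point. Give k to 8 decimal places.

start: φ=37.939997°, λ=128.128733°, h=0.000 m
→ into merc (λ₀=163.5°): φ=37.93999700°, λ−λ₀=-35.37126700°
scale k = 1.26798145

1.26798145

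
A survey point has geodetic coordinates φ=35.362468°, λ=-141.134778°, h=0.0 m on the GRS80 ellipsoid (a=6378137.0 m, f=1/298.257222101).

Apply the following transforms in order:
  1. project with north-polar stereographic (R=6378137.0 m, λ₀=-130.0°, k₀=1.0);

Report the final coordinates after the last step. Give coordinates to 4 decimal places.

start: φ=35.362468°, λ=-141.134778°, h=0.000 m
→ stereo (R=6378137.0, λ₀=-130.0°): E=-1272508.7953, N=-6465256.5506

E=-1272508.7953 m, N=-6465256.5506 m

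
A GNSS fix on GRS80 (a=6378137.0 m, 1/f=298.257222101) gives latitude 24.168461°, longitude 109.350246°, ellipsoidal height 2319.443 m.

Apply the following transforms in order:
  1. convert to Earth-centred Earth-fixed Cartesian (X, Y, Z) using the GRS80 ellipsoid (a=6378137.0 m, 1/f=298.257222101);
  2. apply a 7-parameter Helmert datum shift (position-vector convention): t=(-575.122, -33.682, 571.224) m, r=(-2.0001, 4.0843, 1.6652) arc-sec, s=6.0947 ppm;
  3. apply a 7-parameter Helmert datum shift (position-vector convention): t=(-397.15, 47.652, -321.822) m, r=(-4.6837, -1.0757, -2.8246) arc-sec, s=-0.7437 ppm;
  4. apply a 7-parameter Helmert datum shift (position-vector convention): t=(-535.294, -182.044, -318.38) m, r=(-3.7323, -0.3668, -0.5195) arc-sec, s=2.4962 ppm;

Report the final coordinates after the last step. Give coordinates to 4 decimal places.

X=-1931329.0237 m, Y=5495452.2682 m, Z=2595965.9833 m

start: φ=24.168461°, λ=109.350246°, h=2319.443 m
→ ECEF (a=6378137.000, f=1/298.257222101): X=-1929884.2917, Y=5495430.3763, Z=2596267.3900
→ Helmert 7p (PV): X=-1930464.1317, Y=5495439.7826, Z=2596839.3636
→ Helmert 7p (PV): X=-1930798.1341, Y=5495568.7504, Z=2596380.7566
→ Helmert 7p (PV): X=-1931329.0237, Y=5495452.2682, Z=2595965.9833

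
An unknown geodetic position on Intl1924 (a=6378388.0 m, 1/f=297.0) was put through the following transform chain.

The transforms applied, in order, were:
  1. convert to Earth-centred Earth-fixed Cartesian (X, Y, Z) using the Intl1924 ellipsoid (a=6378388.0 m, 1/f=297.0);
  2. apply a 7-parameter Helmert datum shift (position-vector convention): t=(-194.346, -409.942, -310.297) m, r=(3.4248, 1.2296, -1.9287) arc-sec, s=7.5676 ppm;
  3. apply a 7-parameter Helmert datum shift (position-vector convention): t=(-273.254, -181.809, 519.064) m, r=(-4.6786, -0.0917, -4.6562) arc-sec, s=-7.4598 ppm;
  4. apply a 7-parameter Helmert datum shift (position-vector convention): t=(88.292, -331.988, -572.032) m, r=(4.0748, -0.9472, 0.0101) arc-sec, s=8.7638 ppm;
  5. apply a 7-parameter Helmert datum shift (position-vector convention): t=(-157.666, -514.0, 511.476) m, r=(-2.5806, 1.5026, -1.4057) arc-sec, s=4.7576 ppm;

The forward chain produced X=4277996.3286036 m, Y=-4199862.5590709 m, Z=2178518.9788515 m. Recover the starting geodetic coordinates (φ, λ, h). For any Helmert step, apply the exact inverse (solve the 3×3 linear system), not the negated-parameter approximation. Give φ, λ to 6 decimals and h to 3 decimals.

start: X=4277996.3286, Y=-4199862.5591, Z=2178518.9789 m
→ Helmert⁻¹: X=4278146.3933, Y=-4199326.6735, Z=2177975.7681
→ Helmert⁻¹: X=4278030.4084, Y=-4198915.0577, Z=2178592.0129
→ Helmert⁻¹: X=4278431.3277, Y=-4198717.3921, Z=2177992.0575
→ Helmert⁻¹: X=4278619.5647, Y=-4198199.5019, Z=2178381.0826
→ geod (Bowring, a=6378388.000): φ=20.09597900°, λ=-44.45644800°, h=1965.9020 m

φ=20.095979°, λ=-44.456448°, h=1965.902 m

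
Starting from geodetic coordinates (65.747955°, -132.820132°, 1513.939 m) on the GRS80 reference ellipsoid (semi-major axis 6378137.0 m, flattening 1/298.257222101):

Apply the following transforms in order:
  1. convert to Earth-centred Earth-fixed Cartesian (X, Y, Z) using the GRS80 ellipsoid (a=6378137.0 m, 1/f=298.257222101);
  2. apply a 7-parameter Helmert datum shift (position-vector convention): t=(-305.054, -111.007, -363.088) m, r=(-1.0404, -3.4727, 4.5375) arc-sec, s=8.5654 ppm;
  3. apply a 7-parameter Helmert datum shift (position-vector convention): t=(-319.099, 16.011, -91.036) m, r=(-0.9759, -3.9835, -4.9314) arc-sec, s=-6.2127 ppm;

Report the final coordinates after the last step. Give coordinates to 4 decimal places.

start: φ=65.747955°, λ=-132.820132°, h=1513.939 m
→ ECEF (a=6378137.000, f=1/298.257222101): X=-1786093.2847, Y=-1927446.3542, Z=5793840.3525
→ Helmert 7p (PV): X=-1786468.7828, Y=-1927583.9378, Z=5793506.5420
→ Helmert 7p (PV): X=-1786934.7543, Y=-1927485.8298, Z=5793354.1315

X=-1786934.7543 m, Y=-1927485.8298 m, Z=5793354.1315 m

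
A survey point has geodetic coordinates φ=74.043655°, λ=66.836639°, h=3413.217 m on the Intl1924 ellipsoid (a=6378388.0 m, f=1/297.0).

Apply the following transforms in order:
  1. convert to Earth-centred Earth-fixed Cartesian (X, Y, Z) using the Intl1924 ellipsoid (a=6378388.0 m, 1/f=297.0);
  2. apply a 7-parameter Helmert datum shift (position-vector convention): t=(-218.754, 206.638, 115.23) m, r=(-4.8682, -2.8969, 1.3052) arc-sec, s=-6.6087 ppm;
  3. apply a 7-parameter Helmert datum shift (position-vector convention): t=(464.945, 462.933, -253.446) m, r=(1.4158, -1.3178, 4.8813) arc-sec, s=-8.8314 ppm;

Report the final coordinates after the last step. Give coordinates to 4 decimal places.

start: φ=74.043655°, λ=66.836639°, h=3413.217 m
→ ECEF (a=6378388.000, f=1/297.0): X=692248.9804, Y=1617994.6005, Z=6113708.4316
→ Helmert 7p (PV): X=691929.5495, Y=1618339.2190, Z=6113754.7930
→ Helmert 7p (PV): X=692311.0261, Y=1618762.2699, Z=6113462.8828

X=692311.0261 m, Y=1618762.2699 m, Z=6113462.8828 m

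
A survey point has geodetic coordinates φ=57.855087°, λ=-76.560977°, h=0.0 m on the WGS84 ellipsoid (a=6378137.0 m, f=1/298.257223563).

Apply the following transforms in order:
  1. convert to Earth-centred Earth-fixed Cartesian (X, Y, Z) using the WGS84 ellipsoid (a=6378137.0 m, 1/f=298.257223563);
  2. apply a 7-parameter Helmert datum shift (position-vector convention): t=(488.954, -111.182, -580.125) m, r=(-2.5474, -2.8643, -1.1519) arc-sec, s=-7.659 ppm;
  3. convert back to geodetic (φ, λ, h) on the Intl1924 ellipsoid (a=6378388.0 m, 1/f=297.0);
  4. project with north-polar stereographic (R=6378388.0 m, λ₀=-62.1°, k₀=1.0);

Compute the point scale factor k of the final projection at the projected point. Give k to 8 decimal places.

1.08302544

start: φ=57.855087°, λ=-76.560977°, h=0.000 m
→ ECEF (a=6378137.000, f=1/298.257223563): X=790599.7105, Y=-3308592.9142, Z=5377167.5881
→ Helmert 7p (PV): X=790989.4628, Y=-3308616.7626, Z=5376598.1193
→ geod (Bowring, a=6378388.000): φ=57.85224147°, λ=-76.55468569°, h=-607.1761 m
→ into stereo (λ₀=-62.1°): φ=57.85224147°, λ−λ₀=-14.45468569°
scale k = 1.08302544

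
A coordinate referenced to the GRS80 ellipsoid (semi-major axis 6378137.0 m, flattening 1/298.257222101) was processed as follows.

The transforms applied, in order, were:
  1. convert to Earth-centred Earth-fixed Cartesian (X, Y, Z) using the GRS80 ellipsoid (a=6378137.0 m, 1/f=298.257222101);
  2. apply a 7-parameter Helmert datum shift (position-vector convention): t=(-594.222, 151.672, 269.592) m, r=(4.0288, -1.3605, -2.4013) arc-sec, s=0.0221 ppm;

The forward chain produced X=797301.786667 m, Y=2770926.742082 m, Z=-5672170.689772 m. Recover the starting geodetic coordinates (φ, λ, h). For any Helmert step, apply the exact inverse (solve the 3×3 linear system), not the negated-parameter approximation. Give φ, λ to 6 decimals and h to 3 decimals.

start: X=797301.7867, Y=2770926.7421, Z=-5672170.6898 m
→ Helmert⁻¹: X=797826.3201, Y=2770673.5008, Z=-5672499.5361
→ geod (Bowring, a=6378137.000): φ=-63.21147800°, λ=73.93603700°, h=2082.1810 m

φ=-63.211478°, λ=73.936037°, h=2082.181 m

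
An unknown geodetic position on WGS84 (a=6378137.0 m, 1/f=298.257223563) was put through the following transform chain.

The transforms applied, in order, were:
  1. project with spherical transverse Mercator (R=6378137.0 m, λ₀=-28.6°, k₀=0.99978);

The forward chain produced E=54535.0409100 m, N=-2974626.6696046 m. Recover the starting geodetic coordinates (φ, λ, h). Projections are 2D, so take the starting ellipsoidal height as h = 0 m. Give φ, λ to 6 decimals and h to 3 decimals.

start: E=54535.0409, N=-2974626.6696 m
→ tm⁻¹: φ=-26.72635100°, λ=-28.05138900°

φ=-26.726351°, λ=-28.051389°, h=0.000 m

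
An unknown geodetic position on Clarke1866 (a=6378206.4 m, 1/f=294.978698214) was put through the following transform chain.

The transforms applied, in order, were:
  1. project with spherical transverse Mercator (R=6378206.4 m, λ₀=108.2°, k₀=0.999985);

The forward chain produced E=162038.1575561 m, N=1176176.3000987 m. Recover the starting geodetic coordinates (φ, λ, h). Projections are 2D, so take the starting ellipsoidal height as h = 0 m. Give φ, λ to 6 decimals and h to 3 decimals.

φ=10.562367°, λ=109.680555°, h=0.000 m

start: E=162038.1576, N=1176176.3001 m
→ tm⁻¹: φ=10.56236700°, λ=109.68055500°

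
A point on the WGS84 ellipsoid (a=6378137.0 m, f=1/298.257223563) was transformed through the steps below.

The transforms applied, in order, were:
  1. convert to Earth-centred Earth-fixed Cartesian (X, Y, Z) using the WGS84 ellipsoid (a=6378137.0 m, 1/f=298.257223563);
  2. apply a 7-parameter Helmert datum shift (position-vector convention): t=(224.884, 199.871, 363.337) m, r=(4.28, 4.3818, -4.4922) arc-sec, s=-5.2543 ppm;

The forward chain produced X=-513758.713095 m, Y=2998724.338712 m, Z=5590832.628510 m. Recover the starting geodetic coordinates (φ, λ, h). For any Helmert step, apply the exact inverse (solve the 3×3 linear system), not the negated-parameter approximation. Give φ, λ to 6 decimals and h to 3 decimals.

start: X=-513758.7131, Y=2998724.3387, Z=5590832.6285 m
→ Helmert⁻¹: X=-514170.3652, Y=2998645.0264, Z=5590425.5209
→ geod (Bowring, a=6378137.000): φ=61.60540600°, λ=99.72974900°, h=3056.2870 m

φ=61.605406°, λ=99.729749°, h=3056.287 m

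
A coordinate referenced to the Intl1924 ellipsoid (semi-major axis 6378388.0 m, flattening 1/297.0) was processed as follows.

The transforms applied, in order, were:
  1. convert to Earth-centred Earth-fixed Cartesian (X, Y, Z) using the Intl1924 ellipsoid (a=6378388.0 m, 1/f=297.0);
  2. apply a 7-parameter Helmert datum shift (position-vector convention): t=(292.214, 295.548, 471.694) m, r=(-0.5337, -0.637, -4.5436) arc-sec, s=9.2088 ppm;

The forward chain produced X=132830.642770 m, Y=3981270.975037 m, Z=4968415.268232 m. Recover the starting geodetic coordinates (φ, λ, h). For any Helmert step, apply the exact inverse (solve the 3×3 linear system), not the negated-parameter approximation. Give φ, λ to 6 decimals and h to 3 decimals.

start: X=132830.6428, Y=3981270.9750, Z=4968415.2682 m
→ Helmert⁻¹: X=132464.8586, Y=3980928.8311, Z=4967907.7172
→ geod (Bowring, a=6378388.000): φ=51.46673100°, λ=88.09419400°, h=2241.1650 m

φ=51.466731°, λ=88.094194°, h=2241.165 m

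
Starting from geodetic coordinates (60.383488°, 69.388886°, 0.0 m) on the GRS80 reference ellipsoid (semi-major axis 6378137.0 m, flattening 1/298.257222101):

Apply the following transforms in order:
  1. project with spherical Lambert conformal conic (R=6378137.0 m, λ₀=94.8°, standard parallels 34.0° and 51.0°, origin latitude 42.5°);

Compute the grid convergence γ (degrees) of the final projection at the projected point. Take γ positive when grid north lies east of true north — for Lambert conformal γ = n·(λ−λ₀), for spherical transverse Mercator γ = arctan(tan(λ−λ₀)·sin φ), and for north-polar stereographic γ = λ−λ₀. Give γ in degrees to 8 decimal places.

start: φ=60.383488°, λ=69.388886°, h=0.000 m
→ into lcc (λ₀=94.8°): φ=60.38348800°, λ−λ₀=-25.41111400°
convergence γ = -17.23132825°

-17.23132825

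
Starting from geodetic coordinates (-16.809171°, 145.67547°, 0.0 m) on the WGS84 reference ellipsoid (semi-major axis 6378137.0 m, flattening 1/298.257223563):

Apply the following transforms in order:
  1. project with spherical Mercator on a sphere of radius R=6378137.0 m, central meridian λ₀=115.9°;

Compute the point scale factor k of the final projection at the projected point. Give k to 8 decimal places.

start: φ=-16.809171°, λ=145.675470°, h=0.000 m
→ into merc (λ₀=115.9°): φ=-16.80917100°, λ−λ₀=29.77547000°
scale k = 1.04463384

1.04463384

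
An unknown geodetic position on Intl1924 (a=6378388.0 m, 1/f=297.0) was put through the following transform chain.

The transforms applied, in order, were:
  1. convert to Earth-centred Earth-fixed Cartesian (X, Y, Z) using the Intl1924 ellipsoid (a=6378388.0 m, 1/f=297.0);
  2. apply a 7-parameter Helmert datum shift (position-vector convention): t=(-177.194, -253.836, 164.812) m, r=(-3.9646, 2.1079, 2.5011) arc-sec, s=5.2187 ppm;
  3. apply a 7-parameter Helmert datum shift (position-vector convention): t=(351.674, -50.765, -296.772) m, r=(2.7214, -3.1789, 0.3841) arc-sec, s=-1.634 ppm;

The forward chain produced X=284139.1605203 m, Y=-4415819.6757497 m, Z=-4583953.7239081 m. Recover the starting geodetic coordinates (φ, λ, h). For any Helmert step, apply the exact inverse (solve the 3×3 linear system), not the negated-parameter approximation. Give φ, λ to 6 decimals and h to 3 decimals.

start: X=284139.1605, Y=-4415819.6757, Z=-4583953.7239 m
→ Helmert⁻¹: X=283709.0858, Y=-4415837.1293, Z=-4583610.5528
→ Helmert⁻¹: X=283878.1016, Y=-4415475.5865, Z=-4583833.4120
→ geod (Bowring, a=6378388.000): φ=-46.20569500°, λ=-86.32142400°, h=3670.2510 m

φ=-46.205695°, λ=-86.321424°, h=3670.251 m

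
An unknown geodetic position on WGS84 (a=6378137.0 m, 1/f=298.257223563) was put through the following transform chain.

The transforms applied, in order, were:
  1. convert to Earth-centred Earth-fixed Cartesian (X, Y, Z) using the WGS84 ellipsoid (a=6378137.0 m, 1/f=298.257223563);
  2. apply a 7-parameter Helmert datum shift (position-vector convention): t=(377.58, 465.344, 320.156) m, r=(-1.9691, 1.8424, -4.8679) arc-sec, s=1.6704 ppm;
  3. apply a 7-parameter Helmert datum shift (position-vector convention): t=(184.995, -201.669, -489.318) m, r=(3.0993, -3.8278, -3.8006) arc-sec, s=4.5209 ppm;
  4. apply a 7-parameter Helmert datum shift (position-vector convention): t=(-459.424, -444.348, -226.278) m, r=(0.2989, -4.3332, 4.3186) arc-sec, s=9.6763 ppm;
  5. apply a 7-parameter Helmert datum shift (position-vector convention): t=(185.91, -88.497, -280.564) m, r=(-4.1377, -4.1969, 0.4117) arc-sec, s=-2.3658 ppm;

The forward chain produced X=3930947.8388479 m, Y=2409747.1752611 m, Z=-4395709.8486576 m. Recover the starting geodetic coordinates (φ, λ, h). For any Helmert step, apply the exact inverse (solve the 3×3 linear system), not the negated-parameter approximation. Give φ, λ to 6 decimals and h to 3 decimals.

φ=-43.822640°, λ=31.516994°, h=1803.119 m

start: X=3930947.8388, Y=2409747.1753, Z=-4395709.8487 m
→ Helmert⁻¹: X=3930686.6031, Y=2409921.7017, Z=-4395471.3183
→ Helmert⁻¹: X=3931066.1164, Y=2410254.0518, Z=-4395288.5873
→ Helmert⁻¹: X=3930737.3768, Y=2410451.2137, Z=-4394888.5654
→ Helmert⁻¹: X=3930335.6105, Y=2410116.5590, Z=-4395143.2650
→ geod (Bowring, a=6378137.000): φ=-43.82264000°, λ=31.51699400°, h=1803.1190 m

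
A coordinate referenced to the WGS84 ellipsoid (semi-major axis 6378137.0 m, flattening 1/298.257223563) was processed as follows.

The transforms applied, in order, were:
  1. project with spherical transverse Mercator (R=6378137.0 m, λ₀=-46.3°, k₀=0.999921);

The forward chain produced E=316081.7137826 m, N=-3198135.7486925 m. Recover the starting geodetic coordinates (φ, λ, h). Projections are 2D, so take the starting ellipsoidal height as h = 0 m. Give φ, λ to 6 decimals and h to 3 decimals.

φ=-28.693083°, λ=-43.063785°, h=0.000 m

start: E=316081.7138, N=-3198135.7487 m
→ tm⁻¹: φ=-28.69308300°, λ=-43.06378500°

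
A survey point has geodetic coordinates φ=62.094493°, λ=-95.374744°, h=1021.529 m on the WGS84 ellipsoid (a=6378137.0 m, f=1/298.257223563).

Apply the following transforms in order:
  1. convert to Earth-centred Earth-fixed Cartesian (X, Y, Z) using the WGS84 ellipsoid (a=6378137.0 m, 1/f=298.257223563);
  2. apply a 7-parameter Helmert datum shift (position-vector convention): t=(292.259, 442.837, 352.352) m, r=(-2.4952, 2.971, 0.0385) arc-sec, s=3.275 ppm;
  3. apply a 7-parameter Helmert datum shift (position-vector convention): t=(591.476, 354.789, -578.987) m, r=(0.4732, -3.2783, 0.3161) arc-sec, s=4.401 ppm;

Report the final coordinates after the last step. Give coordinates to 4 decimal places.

X=-279509.3988 m, Y=-2979383.9652 m, Z=5614199.5317 m

start: φ=62.094493°, λ=-95.374744°, h=1021.529 m
→ ECEF (a=6378137.000, f=1/298.257223563): X=-280387.7347, Y=-2980213.2722, Z=5614354.2648
→ Helmert 7p (PV): X=-280014.9694, Y=-2979712.3303, Z=5614765.0945
→ Helmert 7p (PV): X=-279509.3988, Y=-2979383.9652, Z=5614199.5317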